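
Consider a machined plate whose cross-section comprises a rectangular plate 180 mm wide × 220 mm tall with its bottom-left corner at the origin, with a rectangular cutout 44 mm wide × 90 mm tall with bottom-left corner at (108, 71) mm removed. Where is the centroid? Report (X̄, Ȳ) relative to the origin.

X̄ = 85.56 mm, Ȳ = 109.33 mm

plate: A = 180 × 220 = 39600.00, centroid at (90.00, 110.00).
hole: A = −(44 × 90) = -3960.00, centroid at (130.00, 116.00).
ΣA = 35640.00 mm², ΣAX̄ = 3049200.00 mm³, ΣAȲ = 3896640.00 mm³.
X̄ = 3049200.00/35640.00 = 85.56 mm; Ȳ = 3896640.00/35640.00 = 109.33 mm.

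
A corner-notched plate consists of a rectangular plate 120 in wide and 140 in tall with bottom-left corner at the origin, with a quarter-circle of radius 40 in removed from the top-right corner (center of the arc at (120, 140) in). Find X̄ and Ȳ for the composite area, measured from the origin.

plate: A = 120 × 140 = 16800.00, centroid at (60.00, 70.00).
removed quarter-circle: A = −¼π·40² = -1256.64, centroid at (103.02, 123.02).
ΣA = 15543.36 in², ΣAX̄ = 878536.89 in³, ΣAȲ = 1021404.14 in³.
X̄ = 878536.89/15543.36 = 56.52 in; Ȳ = 1021404.14/15543.36 = 65.71 in.

X̄ = 56.52 in, Ȳ = 65.71 in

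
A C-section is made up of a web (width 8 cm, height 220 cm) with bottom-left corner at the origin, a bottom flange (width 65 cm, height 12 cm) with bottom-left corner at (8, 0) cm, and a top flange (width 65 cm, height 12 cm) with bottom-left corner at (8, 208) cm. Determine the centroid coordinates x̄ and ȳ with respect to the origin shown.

x̄ = 21.15 cm, ȳ = 110.00 cm

Part | A | x̄ᵢ | ȳᵢ | A·x̄ᵢ | A·ȳᵢ
web | 1760.00 | 4.00 | 110.00 | 7040.00 | 193600.00
bottom flange | 780.00 | 40.50 | 6.00 | 31590.00 | 4680.00
top flange | 780.00 | 40.50 | 214.00 | 31590.00 | 166920.00
Σ | 3320.00 |  |  | 70220.00 | 365200.00
x̄ = 70220.00 / 3320.00 = 21.15 cm
ȳ = 365200.00 / 3320.00 = 110.00 cm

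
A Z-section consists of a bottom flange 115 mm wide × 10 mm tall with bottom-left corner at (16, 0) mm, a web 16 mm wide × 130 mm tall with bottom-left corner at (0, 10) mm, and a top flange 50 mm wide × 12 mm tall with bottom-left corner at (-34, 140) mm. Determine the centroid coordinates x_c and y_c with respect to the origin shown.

bottom flange: A = 115 × 10 = 1150.00, centroid at (73.50, 5.00).
web: A = 16 × 130 = 2080.00, centroid at (8.00, 75.00).
top flange: A = 50 × 12 = 600.00, centroid at (-9.00, 146.00).
ΣA = 3830.00 mm², ΣAx_c = 95765.00 mm³, ΣAy_c = 249350.00 mm³.
x_c = 95765.00/3830.00 = 25.00 mm; y_c = 249350.00/3830.00 = 65.10 mm.

x_c = 25.00 mm, y_c = 65.10 mm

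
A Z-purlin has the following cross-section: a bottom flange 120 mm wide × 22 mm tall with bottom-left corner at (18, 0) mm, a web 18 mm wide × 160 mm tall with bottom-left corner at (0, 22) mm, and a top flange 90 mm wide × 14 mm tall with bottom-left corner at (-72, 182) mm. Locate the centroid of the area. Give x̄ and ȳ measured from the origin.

bottom flange: A = 120 × 22 = 2640.00, centroid at (78.00, 11.00).
web: A = 18 × 160 = 2880.00, centroid at (9.00, 102.00).
top flange: A = 90 × 14 = 1260.00, centroid at (-27.00, 189.00).
ΣA = 6780.00 mm², ΣAx̄ = 197820.00 mm³, ΣAȳ = 560940.00 mm³.
x̄ = 197820.00/6780.00 = 29.18 mm; ȳ = 560940.00/6780.00 = 82.73 mm.

x̄ = 29.18 mm, ȳ = 82.73 mm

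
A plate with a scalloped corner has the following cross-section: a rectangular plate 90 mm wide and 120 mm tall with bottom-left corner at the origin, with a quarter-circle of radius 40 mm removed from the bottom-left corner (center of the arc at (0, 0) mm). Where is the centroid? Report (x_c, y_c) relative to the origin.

plate: A = 90 × 120 = 10800.00, centroid at (45.00, 60.00).
removed quarter-circle: A = −¼π·40² = -1256.64, centroid at (16.98, 16.98).
ΣA = 9543.36 mm²
ΣAx_c = (10800.00)(45.00) + (-1256.64)(16.98) = 464666.67 mm³
ΣAy_c = (10800.00)(60.00) + (-1256.64)(16.98) = 626666.67 mm³
x_c = 464666.67 / 9543.36 = 48.69 mm
y_c = 626666.67 / 9543.36 = 65.67 mm

x_c = 48.69 mm, y_c = 65.67 mm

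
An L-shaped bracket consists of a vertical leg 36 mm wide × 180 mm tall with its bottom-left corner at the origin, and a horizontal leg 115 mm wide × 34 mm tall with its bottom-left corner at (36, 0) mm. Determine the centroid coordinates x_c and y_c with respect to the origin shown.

x_c = 46.41 mm, y_c = 62.53 mm

vertical leg: A = 36 × 180 = 6480.00, centroid at (18.00, 90.00).
horizontal leg: A = 115 × 34 = 3910.00, centroid at (93.50, 17.00).
ΣA = 10390.00 mm², ΣAx_c = 482225.00 mm³, ΣAy_c = 649670.00 mm³.
x_c = 482225.00/10390.00 = 46.41 mm; y_c = 649670.00/10390.00 = 62.53 mm.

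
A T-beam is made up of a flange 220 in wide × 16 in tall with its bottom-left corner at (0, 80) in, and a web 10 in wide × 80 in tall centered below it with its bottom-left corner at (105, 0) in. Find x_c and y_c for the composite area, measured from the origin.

web: A = 10 × 80 = 800.00, centroid at (110.00, 40.00).
flange: A = 220 × 16 = 3520.00, centroid at (110.00, 88.00).
ΣA = 4320.00 in²
ΣAx_c = (800.00)(110.00) + (3520.00)(110.00) = 475200.00 in³
ΣAy_c = (800.00)(40.00) + (3520.00)(88.00) = 341760.00 in³
x_c = 475200.00 / 4320.00 = 110.00 in
y_c = 341760.00 / 4320.00 = 79.11 in

x_c = 110.00 in, y_c = 79.11 in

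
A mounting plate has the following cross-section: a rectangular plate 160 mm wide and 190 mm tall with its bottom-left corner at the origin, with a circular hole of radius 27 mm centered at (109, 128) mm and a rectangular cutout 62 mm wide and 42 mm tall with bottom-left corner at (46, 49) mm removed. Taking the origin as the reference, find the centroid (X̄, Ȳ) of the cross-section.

plate: A = 160 × 190 = 30400.00, centroid at (80.00, 95.00).
hole 1: A = −π·27² = -2290.22, centroid at (109.00, 128.00).
hole 2: A = −(62 × 42) = -2604.00, centroid at (77.00, 70.00).
ΣA = 25505.78 mm², ΣAX̄ = 1981857.91 mm³, ΣAȲ = 2412571.71 mm³.
X̄ = 1981857.91/25505.78 = 77.70 mm; Ȳ = 2412571.71/25505.78 = 94.59 mm.

X̄ = 77.70 mm, Ȳ = 94.59 mm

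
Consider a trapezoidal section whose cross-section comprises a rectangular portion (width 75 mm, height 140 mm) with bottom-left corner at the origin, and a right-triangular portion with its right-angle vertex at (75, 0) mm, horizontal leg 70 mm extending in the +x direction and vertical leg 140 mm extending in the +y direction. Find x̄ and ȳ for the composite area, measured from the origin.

rectangular portion: A = 75 × 140 = 10500.00, centroid at (37.50, 70.00).
triangular portion: A = ½·70·140 = 4900.00, centroid at (98.33, 46.67).
ΣA = 15400.00 mm²
ΣAx̄ = (10500.00)(37.50) + (4900.00)(98.33) = 875583.33 mm³
ΣAȳ = (10500.00)(70.00) + (4900.00)(46.67) = 963666.67 mm³
x̄ = 875583.33 / 15400.00 = 56.86 mm
ȳ = 963666.67 / 15400.00 = 62.58 mm

x̄ = 56.86 mm, ȳ = 62.58 mm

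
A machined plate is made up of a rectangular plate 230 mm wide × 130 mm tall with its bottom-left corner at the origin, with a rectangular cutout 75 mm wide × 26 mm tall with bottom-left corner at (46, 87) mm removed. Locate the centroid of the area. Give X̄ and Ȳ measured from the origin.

X̄ = 117.20 mm, Ȳ = 62.56 mm

plate: A = 230 × 130 = 29900.00, centroid at (115.00, 65.00).
hole: A = −(75 × 26) = -1950.00, centroid at (83.50, 100.00).
ΣA = 27950.00 mm²
ΣAX̄ = (29900.00)(115.00) + (-1950.00)(83.50) = 3275675.00 mm³
ΣAȲ = (29900.00)(65.00) + (-1950.00)(100.00) = 1748500.00 mm³
X̄ = 3275675.00 / 27950.00 = 117.20 mm
Ȳ = 1748500.00 / 27950.00 = 62.56 mm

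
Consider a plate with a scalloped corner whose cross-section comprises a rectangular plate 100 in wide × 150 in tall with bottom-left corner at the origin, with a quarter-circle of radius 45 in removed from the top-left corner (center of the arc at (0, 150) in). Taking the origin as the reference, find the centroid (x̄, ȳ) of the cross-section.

x̄ = 53.67 in, ȳ = 68.37 in

Part | A | x̄ᵢ | ȳᵢ | A·x̄ᵢ | A·ȳᵢ
plate | 15000.00 | 50.00 | 75.00 | 750000.00 | 1125000.00
removed quarter-circle | -1590.43 | 19.10 | 130.90 | -30375.00 | -208189.69
Σ | 13409.57 |  |  | 719625.00 | 916810.31
x̄ = 719625.00 / 13409.57 = 53.67 in
ȳ = 916810.31 / 13409.57 = 68.37 in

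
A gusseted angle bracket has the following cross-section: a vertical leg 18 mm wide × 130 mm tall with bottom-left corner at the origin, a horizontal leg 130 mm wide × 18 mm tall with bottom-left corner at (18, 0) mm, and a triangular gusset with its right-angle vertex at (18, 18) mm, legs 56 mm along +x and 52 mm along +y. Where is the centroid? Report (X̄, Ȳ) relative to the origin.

X̄ = 43.79 mm, Ȳ = 36.60 mm

Part | A | x̄ᵢ | ȳᵢ | A·x̄ᵢ | A·ȳᵢ
vertical leg | 2340.00 | 9.00 | 65.00 | 21060.00 | 152100.00
horizontal leg | 2340.00 | 83.00 | 9.00 | 194220.00 | 21060.00
gusset | 1456.00 | 36.67 | 35.33 | 53386.67 | 51445.33
Σ | 6136.00 |  |  | 268666.67 | 224605.33
X̄ = 268666.67 / 6136.00 = 43.79 mm
Ȳ = 224605.33 / 6136.00 = 36.60 mm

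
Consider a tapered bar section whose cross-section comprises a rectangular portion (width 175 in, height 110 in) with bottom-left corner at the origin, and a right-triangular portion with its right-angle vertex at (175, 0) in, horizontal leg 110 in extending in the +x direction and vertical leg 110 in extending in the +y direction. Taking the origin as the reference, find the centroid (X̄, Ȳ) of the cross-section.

rectangular portion: A = 175 × 110 = 19250.00, centroid at (87.50, 55.00).
triangular portion: A = ½·110·110 = 6050.00, centroid at (211.67, 36.67).
ΣA = 25300.00 in²
ΣAX̄ = (19250.00)(87.50) + (6050.00)(211.67) = 2964958.33 in³
ΣAȲ = (19250.00)(55.00) + (6050.00)(36.67) = 1280583.33 in³
X̄ = 2964958.33 / 25300.00 = 117.19 in
Ȳ = 1280583.33 / 25300.00 = 50.62 in

X̄ = 117.19 in, Ȳ = 50.62 in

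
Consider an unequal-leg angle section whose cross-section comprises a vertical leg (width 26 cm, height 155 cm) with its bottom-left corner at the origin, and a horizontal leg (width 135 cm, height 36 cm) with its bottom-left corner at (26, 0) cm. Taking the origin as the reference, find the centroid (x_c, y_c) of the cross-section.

x_c = 57.01 cm, y_c = 44.97 cm

vertical leg: A = 26 × 155 = 4030.00, centroid at (13.00, 77.50).
horizontal leg: A = 135 × 36 = 4860.00, centroid at (93.50, 18.00).
ΣA = 8890.00 cm², ΣAx_c = 506800.00 cm³, ΣAy_c = 399805.00 cm³.
x_c = 506800.00/8890.00 = 57.01 cm; y_c = 399805.00/8890.00 = 44.97 cm.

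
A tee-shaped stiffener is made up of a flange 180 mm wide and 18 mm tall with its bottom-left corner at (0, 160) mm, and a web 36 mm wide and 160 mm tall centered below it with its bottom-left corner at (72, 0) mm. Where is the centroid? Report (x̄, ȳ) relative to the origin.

x̄ = 90.00 mm, ȳ = 112.04 mm

web: A = 36 × 160 = 5760.00, centroid at (90.00, 80.00).
flange: A = 180 × 18 = 3240.00, centroid at (90.00, 169.00).
ΣA = 9000.00 mm², ΣAx̄ = 810000.00 mm³, ΣAȳ = 1008360.00 mm³.
x̄ = 810000.00/9000.00 = 90.00 mm; ȳ = 1008360.00/9000.00 = 112.04 mm.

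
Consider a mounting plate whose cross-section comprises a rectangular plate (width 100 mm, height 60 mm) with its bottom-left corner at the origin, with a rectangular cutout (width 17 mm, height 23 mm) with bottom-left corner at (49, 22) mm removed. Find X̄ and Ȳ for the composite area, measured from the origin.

X̄ = 49.48 mm, Ȳ = 29.76 mm

plate: A = 100 × 60 = 6000.00, centroid at (50.00, 30.00).
hole: A = −(17 × 23) = -391.00, centroid at (57.50, 33.50).
ΣA = 5609.00 mm², ΣAX̄ = 277517.50 mm³, ΣAȲ = 166901.50 mm³.
X̄ = 277517.50/5609.00 = 49.48 mm; Ȳ = 166901.50/5609.00 = 29.76 mm.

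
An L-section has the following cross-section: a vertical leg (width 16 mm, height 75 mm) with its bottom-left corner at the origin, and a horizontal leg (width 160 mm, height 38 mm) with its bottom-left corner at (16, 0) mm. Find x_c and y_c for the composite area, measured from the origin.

x_c = 81.49 mm, y_c = 22.05 mm

vertical leg: A = 16 × 75 = 1200.00, centroid at (8.00, 37.50).
horizontal leg: A = 160 × 38 = 6080.00, centroid at (96.00, 19.00).
ΣA = 7280.00 mm², ΣAx_c = 593280.00 mm³, ΣAy_c = 160520.00 mm³.
x_c = 593280.00/7280.00 = 81.49 mm; y_c = 160520.00/7280.00 = 22.05 mm.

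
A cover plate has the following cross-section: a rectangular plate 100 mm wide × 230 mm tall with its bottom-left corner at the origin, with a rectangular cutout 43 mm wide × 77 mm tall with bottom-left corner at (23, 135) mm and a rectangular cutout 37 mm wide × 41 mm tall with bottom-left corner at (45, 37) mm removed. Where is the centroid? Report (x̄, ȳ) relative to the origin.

x̄ = 49.88 mm, ȳ = 109.14 mm

plate: A = 100 × 230 = 23000.00, centroid at (50.00, 115.00).
hole 1: A = −(43 × 77) = -3311.00, centroid at (44.50, 173.50).
hole 2: A = −(37 × 41) = -1517.00, centroid at (63.50, 57.50).
ΣA = 18172.00 mm², ΣAx̄ = 906331.00 mm³, ΣAȳ = 1983314.00 mm³.
x̄ = 906331.00/18172.00 = 49.88 mm; ȳ = 1983314.00/18172.00 = 109.14 mm.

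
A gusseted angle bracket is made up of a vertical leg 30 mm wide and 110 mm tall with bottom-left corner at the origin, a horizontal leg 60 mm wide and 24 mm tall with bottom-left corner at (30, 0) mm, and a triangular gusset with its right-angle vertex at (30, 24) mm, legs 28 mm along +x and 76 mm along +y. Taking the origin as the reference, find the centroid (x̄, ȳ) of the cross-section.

vertical leg: A = 30 × 110 = 3300.00, centroid at (15.00, 55.00).
horizontal leg: A = 60 × 24 = 1440.00, centroid at (60.00, 12.00).
gusset: A = ½·28·76 = 1064.00, centroid at (39.33, 49.33).
ΣA = 5804.00 mm²
ΣAx̄ = (3300.00)(15.00) + (1440.00)(60.00) + (1064.00)(39.33) = 177750.67 mm³
ΣAȳ = (3300.00)(55.00) + (1440.00)(12.00) + (1064.00)(49.33) = 251270.67 mm³
x̄ = 177750.67 / 5804.00 = 30.63 mm
ȳ = 251270.67 / 5804.00 = 43.29 mm

x̄ = 30.63 mm, ȳ = 43.29 mm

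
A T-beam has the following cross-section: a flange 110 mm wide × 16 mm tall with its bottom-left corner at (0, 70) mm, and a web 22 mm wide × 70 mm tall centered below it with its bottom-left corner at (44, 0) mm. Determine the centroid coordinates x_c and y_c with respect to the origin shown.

x_c = 55.00 mm, y_c = 57.93 mm

web: A = 22 × 70 = 1540.00, centroid at (55.00, 35.00).
flange: A = 110 × 16 = 1760.00, centroid at (55.00, 78.00).
ΣA = 3300.00 mm²
ΣAx_c = (1540.00)(55.00) + (1760.00)(55.00) = 181500.00 mm³
ΣAy_c = (1540.00)(35.00) + (1760.00)(78.00) = 191180.00 mm³
x_c = 181500.00 / 3300.00 = 55.00 mm
y_c = 191180.00 / 3300.00 = 57.93 mm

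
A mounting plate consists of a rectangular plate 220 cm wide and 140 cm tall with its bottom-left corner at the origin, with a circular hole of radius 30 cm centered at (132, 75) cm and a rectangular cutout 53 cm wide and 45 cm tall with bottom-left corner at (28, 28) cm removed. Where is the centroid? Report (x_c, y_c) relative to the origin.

x_c = 112.74 cm, y_c = 71.27 cm

Part | A | x̄ᵢ | ȳᵢ | A·x̄ᵢ | A·ȳᵢ
plate | 30800.00 | 110.00 | 70.00 | 3388000.00 | 2156000.00
hole 1 | -2827.43 | 132.00 | 75.00 | -373221.21 | -212057.50
hole 2 | -2385.00 | 54.50 | 50.50 | -129982.50 | -120442.50
Σ | 25587.57 |  |  | 2884796.29 | 1823500.00
x_c = 2884796.29 / 25587.57 = 112.74 cm
y_c = 1823500.00 / 25587.57 = 71.27 cm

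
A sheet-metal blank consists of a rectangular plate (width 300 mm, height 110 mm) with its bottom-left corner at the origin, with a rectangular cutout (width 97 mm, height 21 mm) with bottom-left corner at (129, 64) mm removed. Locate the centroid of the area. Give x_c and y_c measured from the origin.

plate: A = 300 × 110 = 33000.00, centroid at (150.00, 55.00).
hole: A = −(97 × 21) = -2037.00, centroid at (177.50, 74.50).
ΣA = 30963.00 mm², ΣAx_c = 4588432.50 mm³, ΣAy_c = 1663243.50 mm³.
x_c = 4588432.50/30963.00 = 148.19 mm; y_c = 1663243.50/30963.00 = 53.72 mm.

x_c = 148.19 mm, y_c = 53.72 mm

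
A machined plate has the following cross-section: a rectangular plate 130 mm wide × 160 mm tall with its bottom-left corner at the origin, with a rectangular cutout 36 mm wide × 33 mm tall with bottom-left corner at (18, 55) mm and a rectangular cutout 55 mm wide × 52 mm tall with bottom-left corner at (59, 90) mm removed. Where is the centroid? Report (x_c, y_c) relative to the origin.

x_c = 63.39 mm, y_c = 74.46 mm

Part | A | x̄ᵢ | ȳᵢ | A·x̄ᵢ | A·ȳᵢ
plate | 20800.00 | 65.00 | 80.00 | 1352000.00 | 1664000.00
hole 1 | -1188.00 | 36.00 | 71.50 | -42768.00 | -84942.00
hole 2 | -2860.00 | 86.50 | 116.00 | -247390.00 | -331760.00
Σ | 16752.00 |  |  | 1061842.00 | 1247298.00
x_c = 1061842.00 / 16752.00 = 63.39 mm
y_c = 1247298.00 / 16752.00 = 74.46 mm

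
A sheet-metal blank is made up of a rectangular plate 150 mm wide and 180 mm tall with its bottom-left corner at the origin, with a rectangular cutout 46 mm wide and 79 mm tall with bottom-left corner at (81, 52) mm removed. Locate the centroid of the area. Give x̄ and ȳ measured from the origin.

x̄ = 70.49 mm, ȳ = 89.77 mm

Part | A | x̄ᵢ | ȳᵢ | A·x̄ᵢ | A·ȳᵢ
plate | 27000.00 | 75.00 | 90.00 | 2025000.00 | 2430000.00
hole | -3634.00 | 104.00 | 91.50 | -377936.00 | -332511.00
Σ | 23366.00 |  |  | 1647064.00 | 2097489.00
x̄ = 1647064.00 / 23366.00 = 70.49 mm
ȳ = 2097489.00 / 23366.00 = 89.77 mm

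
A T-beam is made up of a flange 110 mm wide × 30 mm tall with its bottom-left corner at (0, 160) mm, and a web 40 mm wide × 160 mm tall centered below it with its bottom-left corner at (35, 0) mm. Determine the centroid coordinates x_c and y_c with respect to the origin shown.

Part | A | x̄ᵢ | ȳᵢ | A·x̄ᵢ | A·ȳᵢ
web | 6400.00 | 55.00 | 80.00 | 352000.00 | 512000.00
flange | 3300.00 | 55.00 | 175.00 | 181500.00 | 577500.00
Σ | 9700.00 |  |  | 533500.00 | 1089500.00
x_c = 533500.00 / 9700.00 = 55.00 mm
y_c = 1089500.00 / 9700.00 = 112.32 mm

x_c = 55.00 mm, y_c = 112.32 mm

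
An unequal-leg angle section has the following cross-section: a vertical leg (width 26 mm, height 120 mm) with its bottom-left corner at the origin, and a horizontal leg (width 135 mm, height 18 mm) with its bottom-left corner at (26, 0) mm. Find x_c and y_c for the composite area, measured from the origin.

x_c = 48.25 mm, y_c = 37.67 mm

vertical leg: A = 26 × 120 = 3120.00, centroid at (13.00, 60.00).
horizontal leg: A = 135 × 18 = 2430.00, centroid at (93.50, 9.00).
ΣA = 5550.00 mm²
ΣAx_c = (3120.00)(13.00) + (2430.00)(93.50) = 267765.00 mm³
ΣAy_c = (3120.00)(60.00) + (2430.00)(9.00) = 209070.00 mm³
x_c = 267765.00 / 5550.00 = 48.25 mm
y_c = 209070.00 / 5550.00 = 37.67 mm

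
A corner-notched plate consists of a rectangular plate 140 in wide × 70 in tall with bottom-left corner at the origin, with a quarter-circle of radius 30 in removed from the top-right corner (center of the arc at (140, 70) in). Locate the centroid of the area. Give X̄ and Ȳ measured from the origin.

X̄ = 65.55 in, Ȳ = 33.27 in

plate: A = 140 × 70 = 9800.00, centroid at (70.00, 35.00).
removed quarter-circle: A = −¼π·30² = -706.86, centroid at (127.27, 57.27).
ΣA = 9093.14 in²
ΣAX̄ = (9800.00)(70.00) + (-706.86)(127.27) = 596039.83 in³
ΣAȲ = (9800.00)(35.00) + (-706.86)(57.27) = 302519.92 in³
X̄ = 596039.83 / 9093.14 = 65.55 in
Ȳ = 302519.92 / 9093.14 = 33.27 in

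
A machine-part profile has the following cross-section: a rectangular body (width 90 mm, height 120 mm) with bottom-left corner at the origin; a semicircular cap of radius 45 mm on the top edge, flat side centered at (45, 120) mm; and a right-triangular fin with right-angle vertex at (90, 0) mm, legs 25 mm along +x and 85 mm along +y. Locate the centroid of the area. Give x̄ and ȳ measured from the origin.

x̄ = 48.77 mm, ȳ = 74.49 mm

rectangular body: A = 90 × 120 = 10800.00, centroid at (45.00, 60.00).
semicircular top: A = ½π·45² = 3180.86, centroid at (45.00, 139.10).
triangular fin: A = ½·25·85 = 1062.50, centroid at (98.33, 28.33).
ΣA = 15043.36 mm²
ΣAx̄ = (10800.00)(45.00) + (3180.86)(45.00) + (1062.50)(98.33) = 733617.98 mm³
ΣAȳ = (10800.00)(60.00) + (3180.86)(139.10) + (1062.50)(28.33) = 1120557.67 mm³
x̄ = 733617.98 / 15043.36 = 48.77 mm
ȳ = 1120557.67 / 15043.36 = 74.49 mm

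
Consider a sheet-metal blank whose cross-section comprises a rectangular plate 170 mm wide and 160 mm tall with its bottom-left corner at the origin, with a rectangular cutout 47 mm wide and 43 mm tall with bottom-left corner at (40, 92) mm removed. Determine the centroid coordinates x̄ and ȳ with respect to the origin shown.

x̄ = 86.73 mm, ȳ = 77.31 mm

plate: A = 170 × 160 = 27200.00, centroid at (85.00, 80.00).
hole: A = −(47 × 43) = -2021.00, centroid at (63.50, 113.50).
ΣA = 25179.00 mm²
ΣAx̄ = (27200.00)(85.00) + (-2021.00)(63.50) = 2183666.50 mm³
ΣAȳ = (27200.00)(80.00) + (-2021.00)(113.50) = 1946616.50 mm³
x̄ = 2183666.50 / 25179.00 = 86.73 mm
ȳ = 1946616.50 / 25179.00 = 77.31 mm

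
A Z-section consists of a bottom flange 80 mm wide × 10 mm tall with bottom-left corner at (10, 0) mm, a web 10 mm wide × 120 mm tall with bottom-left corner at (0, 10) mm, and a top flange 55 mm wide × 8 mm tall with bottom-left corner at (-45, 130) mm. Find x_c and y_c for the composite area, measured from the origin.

Part | A | x̄ᵢ | ȳᵢ | A·x̄ᵢ | A·ȳᵢ
bottom flange | 800.00 | 50.00 | 5.00 | 40000.00 | 4000.00
web | 1200.00 | 5.00 | 70.00 | 6000.00 | 84000.00
top flange | 440.00 | -17.50 | 134.00 | -7700.00 | 58960.00
Σ | 2440.00 |  |  | 38300.00 | 146960.00
x_c = 38300.00 / 2440.00 = 15.70 mm
y_c = 146960.00 / 2440.00 = 60.23 mm

x_c = 15.70 mm, y_c = 60.23 mm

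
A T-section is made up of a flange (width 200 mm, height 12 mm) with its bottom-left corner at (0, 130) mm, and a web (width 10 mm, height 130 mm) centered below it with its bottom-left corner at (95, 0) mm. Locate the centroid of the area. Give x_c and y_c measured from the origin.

web: A = 10 × 130 = 1300.00, centroid at (100.00, 65.00).
flange: A = 200 × 12 = 2400.00, centroid at (100.00, 136.00).
ΣA = 3700.00 mm²
ΣAx_c = (1300.00)(100.00) + (2400.00)(100.00) = 370000.00 mm³
ΣAy_c = (1300.00)(65.00) + (2400.00)(136.00) = 410900.00 mm³
x_c = 370000.00 / 3700.00 = 100.00 mm
y_c = 410900.00 / 3700.00 = 111.05 mm

x_c = 100.00 mm, y_c = 111.05 mm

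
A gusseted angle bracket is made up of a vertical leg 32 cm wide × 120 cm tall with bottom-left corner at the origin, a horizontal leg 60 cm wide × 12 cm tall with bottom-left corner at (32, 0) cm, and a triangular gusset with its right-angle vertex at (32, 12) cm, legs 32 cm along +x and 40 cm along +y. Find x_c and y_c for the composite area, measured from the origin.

Part | A | x̄ᵢ | ȳᵢ | A·x̄ᵢ | A·ȳᵢ
vertical leg | 3840.00 | 16.00 | 60.00 | 61440.00 | 230400.00
horizontal leg | 720.00 | 62.00 | 6.00 | 44640.00 | 4320.00
gusset | 640.00 | 42.67 | 25.33 | 27306.67 | 16213.33
Σ | 5200.00 |  |  | 133386.67 | 250933.33
x_c = 133386.67 / 5200.00 = 25.65 cm
y_c = 250933.33 / 5200.00 = 48.26 cm

x_c = 25.65 cm, y_c = 48.26 cm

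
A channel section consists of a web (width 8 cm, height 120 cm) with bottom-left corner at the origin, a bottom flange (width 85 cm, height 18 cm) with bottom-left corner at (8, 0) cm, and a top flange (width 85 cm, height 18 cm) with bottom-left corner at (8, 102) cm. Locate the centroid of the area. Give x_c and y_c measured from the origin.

web: A = 8 × 120 = 960.00, centroid at (4.00, 60.00).
bottom flange: A = 85 × 18 = 1530.00, centroid at (50.50, 9.00).
top flange: A = 85 × 18 = 1530.00, centroid at (50.50, 111.00).
ΣA = 4020.00 cm²
ΣAx_c = (960.00)(4.00) + (1530.00)(50.50) + (1530.00)(50.50) = 158370.00 cm³
ΣAy_c = (960.00)(60.00) + (1530.00)(9.00) + (1530.00)(111.00) = 241200.00 cm³
x_c = 158370.00 / 4020.00 = 39.40 cm
y_c = 241200.00 / 4020.00 = 60.00 cm

x_c = 39.40 cm, y_c = 60.00 cm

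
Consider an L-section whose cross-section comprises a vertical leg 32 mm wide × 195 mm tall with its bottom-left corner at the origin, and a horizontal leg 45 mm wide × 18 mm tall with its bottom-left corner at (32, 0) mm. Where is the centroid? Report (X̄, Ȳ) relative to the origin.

X̄ = 20.42 mm, Ȳ = 87.33 mm

Part | A | x̄ᵢ | ȳᵢ | A·x̄ᵢ | A·ȳᵢ
vertical leg | 6240.00 | 16.00 | 97.50 | 99840.00 | 608400.00
horizontal leg | 810.00 | 54.50 | 9.00 | 44145.00 | 7290.00
Σ | 7050.00 |  |  | 143985.00 | 615690.00
X̄ = 143985.00 / 7050.00 = 20.42 mm
Ȳ = 615690.00 / 7050.00 = 87.33 mm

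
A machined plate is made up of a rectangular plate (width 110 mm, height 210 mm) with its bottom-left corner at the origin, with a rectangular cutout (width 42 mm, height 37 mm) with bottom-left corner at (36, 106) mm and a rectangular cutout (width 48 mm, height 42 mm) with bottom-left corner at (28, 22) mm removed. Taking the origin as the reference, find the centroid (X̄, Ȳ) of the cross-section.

plate: A = 110 × 210 = 23100.00, centroid at (55.00, 105.00).
hole 1: A = −(42 × 37) = -1554.00, centroid at (57.00, 124.50).
hole 2: A = −(48 × 42) = -2016.00, centroid at (52.00, 43.00).
ΣA = 19530.00 mm², ΣAX̄ = 1077090.00 mm³, ΣAȲ = 2145339.00 mm³.
X̄ = 1077090.00/19530.00 = 55.15 mm; Ȳ = 2145339.00/19530.00 = 109.85 mm.

X̄ = 55.15 mm, Ȳ = 109.85 mm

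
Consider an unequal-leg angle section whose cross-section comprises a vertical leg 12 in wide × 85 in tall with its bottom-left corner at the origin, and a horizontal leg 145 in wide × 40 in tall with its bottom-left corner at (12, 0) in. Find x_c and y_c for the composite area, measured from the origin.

x_c = 72.76 in, y_c = 23.37 in

vertical leg: A = 12 × 85 = 1020.00, centroid at (6.00, 42.50).
horizontal leg: A = 145 × 40 = 5800.00, centroid at (84.50, 20.00).
ΣA = 6820.00 in², ΣAx_c = 496220.00 in³, ΣAy_c = 159350.00 in³.
x_c = 496220.00/6820.00 = 72.76 in; y_c = 159350.00/6820.00 = 23.37 in.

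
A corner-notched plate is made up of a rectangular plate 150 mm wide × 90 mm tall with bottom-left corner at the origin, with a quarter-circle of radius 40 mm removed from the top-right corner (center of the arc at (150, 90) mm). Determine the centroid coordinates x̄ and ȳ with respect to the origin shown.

plate: A = 150 × 90 = 13500.00, centroid at (75.00, 45.00).
removed quarter-circle: A = −¼π·40² = -1256.64, centroid at (133.02, 73.02).
ΣA = 12243.36 mm²
ΣAx̄ = (13500.00)(75.00) + (-1256.64)(133.02) = 845337.77 mm³
ΣAȳ = (13500.00)(45.00) + (-1256.64)(73.02) = 515736.00 mm³
x̄ = 845337.77 / 12243.36 = 69.04 mm
ȳ = 515736.00 / 12243.36 = 42.12 mm

x̄ = 69.04 mm, ȳ = 42.12 mm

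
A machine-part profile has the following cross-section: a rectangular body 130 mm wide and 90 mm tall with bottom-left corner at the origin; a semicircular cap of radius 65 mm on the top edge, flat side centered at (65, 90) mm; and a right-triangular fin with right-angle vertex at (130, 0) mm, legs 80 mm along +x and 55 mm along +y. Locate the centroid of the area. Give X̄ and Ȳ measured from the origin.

X̄ = 74.82 mm, Ȳ = 65.60 mm

rectangular body: A = 130 × 90 = 11700.00, centroid at (65.00, 45.00).
semicircular top: A = ½π·65² = 6636.61, centroid at (65.00, 117.59).
triangular fin: A = ½·80·55 = 2200.00, centroid at (156.67, 18.33).
ΣA = 20536.61 mm², ΣAX̄ = 1536546.61 mm³, ΣAȲ = 1347211.97 mm³.
X̄ = 1536546.61/20536.61 = 74.82 mm; Ȳ = 1347211.97/20536.61 = 65.60 mm.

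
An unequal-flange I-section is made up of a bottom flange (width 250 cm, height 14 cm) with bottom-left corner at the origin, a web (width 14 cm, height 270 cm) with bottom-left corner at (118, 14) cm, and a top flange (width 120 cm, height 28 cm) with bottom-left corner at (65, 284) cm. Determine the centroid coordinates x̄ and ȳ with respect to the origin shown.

x̄ = 125.00 cm, ȳ = 149.34 cm

Part | A | x̄ᵢ | ȳᵢ | A·x̄ᵢ | A·ȳᵢ
bottom flange | 3500.00 | 125.00 | 7.00 | 437500.00 | 24500.00
web | 3780.00 | 125.00 | 149.00 | 472500.00 | 563220.00
top flange | 3360.00 | 125.00 | 298.00 | 420000.00 | 1001280.00
Σ | 10640.00 |  |  | 1330000.00 | 1589000.00
x̄ = 1330000.00 / 10640.00 = 125.00 cm
ȳ = 1589000.00 / 10640.00 = 149.34 cm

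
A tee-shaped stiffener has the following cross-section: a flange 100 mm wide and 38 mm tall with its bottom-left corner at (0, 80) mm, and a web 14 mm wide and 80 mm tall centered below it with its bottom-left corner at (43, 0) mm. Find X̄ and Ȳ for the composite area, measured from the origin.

X̄ = 50.00 mm, Ȳ = 85.57 mm

Part | A | x̄ᵢ | ȳᵢ | A·x̄ᵢ | A·ȳᵢ
web | 1120.00 | 50.00 | 40.00 | 56000.00 | 44800.00
flange | 3800.00 | 50.00 | 99.00 | 190000.00 | 376200.00
Σ | 4920.00 |  |  | 246000.00 | 421000.00
X̄ = 246000.00 / 4920.00 = 50.00 mm
Ȳ = 421000.00 / 4920.00 = 85.57 mm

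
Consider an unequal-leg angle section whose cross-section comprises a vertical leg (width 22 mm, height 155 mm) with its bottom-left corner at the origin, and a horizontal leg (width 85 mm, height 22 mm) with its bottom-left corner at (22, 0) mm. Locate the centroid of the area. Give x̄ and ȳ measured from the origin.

x̄ = 29.95 mm, ȳ = 53.95 mm

vertical leg: A = 22 × 155 = 3410.00, centroid at (11.00, 77.50).
horizontal leg: A = 85 × 22 = 1870.00, centroid at (64.50, 11.00).
ΣA = 5280.00 mm², ΣAx̄ = 158125.00 mm³, ΣAȳ = 284845.00 mm³.
x̄ = 158125.00/5280.00 = 29.95 mm; ȳ = 284845.00/5280.00 = 53.95 mm.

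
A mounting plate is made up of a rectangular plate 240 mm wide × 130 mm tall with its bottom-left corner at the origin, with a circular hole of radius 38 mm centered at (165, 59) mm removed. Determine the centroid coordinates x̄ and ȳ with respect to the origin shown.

x̄ = 112.34 mm, ȳ = 66.02 mm

plate: A = 240 × 130 = 31200.00, centroid at (120.00, 65.00).
hole: A = −π·38² = -4536.46, centroid at (165.00, 59.00).
ΣA = 26663.54 mm²
ΣAx̄ = (31200.00)(120.00) + (-4536.46)(165.00) = 2995484.13 mm³
ΣAȳ = (31200.00)(65.00) + (-4536.46)(59.00) = 1760348.87 mm³
x̄ = 2995484.13 / 26663.54 = 112.34 mm
ȳ = 1760348.87 / 26663.54 = 66.02 mm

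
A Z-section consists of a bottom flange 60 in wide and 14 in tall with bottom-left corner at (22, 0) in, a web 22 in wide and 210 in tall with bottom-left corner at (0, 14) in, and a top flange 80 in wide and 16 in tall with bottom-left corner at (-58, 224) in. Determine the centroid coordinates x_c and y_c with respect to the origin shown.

bottom flange: A = 60 × 14 = 840.00, centroid at (52.00, 7.00).
web: A = 22 × 210 = 4620.00, centroid at (11.00, 119.00).
top flange: A = 80 × 16 = 1280.00, centroid at (-18.00, 232.00).
ΣA = 6740.00 in², ΣAx_c = 71460.00 in³, ΣAy_c = 852620.00 in³.
x_c = 71460.00/6740.00 = 10.60 in; y_c = 852620.00/6740.00 = 126.50 in.

x_c = 10.60 in, y_c = 126.50 in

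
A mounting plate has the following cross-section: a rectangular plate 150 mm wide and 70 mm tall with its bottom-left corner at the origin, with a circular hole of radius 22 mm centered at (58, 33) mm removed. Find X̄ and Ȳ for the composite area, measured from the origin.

Part | A | x̄ᵢ | ȳᵢ | A·x̄ᵢ | A·ȳᵢ
plate | 10500.00 | 75.00 | 35.00 | 787500.00 | 367500.00
hole | -1520.53 | 58.00 | 33.00 | -88190.79 | -50177.52
Σ | 8979.47 |  |  | 699309.21 | 317322.48
X̄ = 699309.21 / 8979.47 = 77.88 mm
Ȳ = 317322.48 / 8979.47 = 35.34 mm

X̄ = 77.88 mm, Ȳ = 35.34 mm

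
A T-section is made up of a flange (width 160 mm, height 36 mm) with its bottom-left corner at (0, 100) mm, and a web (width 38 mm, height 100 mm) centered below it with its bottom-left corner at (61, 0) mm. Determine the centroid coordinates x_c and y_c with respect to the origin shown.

x_c = 80.00 mm, y_c = 90.97 mm

Part | A | x̄ᵢ | ȳᵢ | A·x̄ᵢ | A·ȳᵢ
web | 3800.00 | 80.00 | 50.00 | 304000.00 | 190000.00
flange | 5760.00 | 80.00 | 118.00 | 460800.00 | 679680.00
Σ | 9560.00 |  |  | 764800.00 | 869680.00
x_c = 764800.00 / 9560.00 = 80.00 mm
y_c = 869680.00 / 9560.00 = 90.97 mm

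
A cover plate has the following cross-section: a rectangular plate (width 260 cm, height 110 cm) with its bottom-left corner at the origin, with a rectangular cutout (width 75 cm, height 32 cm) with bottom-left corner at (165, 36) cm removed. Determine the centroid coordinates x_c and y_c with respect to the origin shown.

x_c = 123.36 cm, y_c = 55.27 cm

plate: A = 260 × 110 = 28600.00, centroid at (130.00, 55.00).
hole: A = −(75 × 32) = -2400.00, centroid at (202.50, 52.00).
ΣA = 26200.00 cm², ΣAx_c = 3232000.00 cm³, ΣAy_c = 1448200.00 cm³.
x_c = 3232000.00/26200.00 = 123.36 cm; y_c = 1448200.00/26200.00 = 55.27 cm.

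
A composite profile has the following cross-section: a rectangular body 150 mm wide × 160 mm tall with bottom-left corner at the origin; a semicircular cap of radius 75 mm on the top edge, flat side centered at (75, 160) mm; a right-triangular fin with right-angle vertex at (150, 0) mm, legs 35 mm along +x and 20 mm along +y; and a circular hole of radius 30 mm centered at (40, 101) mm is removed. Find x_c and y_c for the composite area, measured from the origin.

x_c = 79.26 mm, y_c = 109.75 mm

rectangular body: A = 150 × 160 = 24000.00, centroid at (75.00, 80.00).
semicircular top: A = ½π·75² = 8835.73, centroid at (75.00, 191.83).
triangular fin: A = ½·35·20 = 350.00, centroid at (161.67, 6.67).
hole: A = −π·30² = -2827.43, centroid at (40.00, 101.00).
ΣA = 30358.30 mm²
ΣAx_c = (24000.00)(75.00) + (8835.73)(75.00) + (350.00)(161.67) + (-2827.43)(40.00) = 2406165.70 mm³
ΣAy_c = (24000.00)(80.00) + (8835.73)(191.83) + (350.00)(6.67) + (-2827.43)(101.00) = 3331729.26 mm³
x_c = 2406165.70 / 30358.30 = 79.26 mm
y_c = 3331729.26 / 30358.30 = 109.75 mm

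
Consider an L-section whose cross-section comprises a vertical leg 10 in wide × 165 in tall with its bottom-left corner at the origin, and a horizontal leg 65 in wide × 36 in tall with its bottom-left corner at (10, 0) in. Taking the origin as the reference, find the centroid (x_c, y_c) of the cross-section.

x_c = 26.99 in, y_c = 44.67 in

vertical leg: A = 10 × 165 = 1650.00, centroid at (5.00, 82.50).
horizontal leg: A = 65 × 36 = 2340.00, centroid at (42.50, 18.00).
ΣA = 3990.00 in², ΣAx_c = 107700.00 in³, ΣAy_c = 178245.00 in³.
x_c = 107700.00/3990.00 = 26.99 in; y_c = 178245.00/3990.00 = 44.67 in.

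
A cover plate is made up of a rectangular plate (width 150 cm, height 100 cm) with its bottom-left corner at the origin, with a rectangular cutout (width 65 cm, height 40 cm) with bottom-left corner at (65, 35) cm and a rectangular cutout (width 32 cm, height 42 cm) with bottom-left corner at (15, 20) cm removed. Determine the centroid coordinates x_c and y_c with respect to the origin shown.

x_c = 75.06 cm, y_c = 49.92 cm

plate: A = 150 × 100 = 15000.00, centroid at (75.00, 50.00).
hole 1: A = −(65 × 40) = -2600.00, centroid at (97.50, 55.00).
hole 2: A = −(32 × 42) = -1344.00, centroid at (31.00, 41.00).
ΣA = 11056.00 cm²
ΣAx_c = (15000.00)(75.00) + (-2600.00)(97.50) + (-1344.00)(31.00) = 829836.00 cm³
ΣAy_c = (15000.00)(50.00) + (-2600.00)(55.00) + (-1344.00)(41.00) = 551896.00 cm³
x_c = 829836.00 / 11056.00 = 75.06 cm
y_c = 551896.00 / 11056.00 = 49.92 cm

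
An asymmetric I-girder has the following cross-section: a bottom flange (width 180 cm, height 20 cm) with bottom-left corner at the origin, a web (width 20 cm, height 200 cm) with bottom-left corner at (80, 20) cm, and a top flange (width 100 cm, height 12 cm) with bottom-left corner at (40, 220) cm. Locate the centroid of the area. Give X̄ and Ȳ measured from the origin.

Part | A | x̄ᵢ | ȳᵢ | A·x̄ᵢ | A·ȳᵢ
bottom flange | 3600.00 | 90.00 | 10.00 | 324000.00 | 36000.00
web | 4000.00 | 90.00 | 120.00 | 360000.00 | 480000.00
top flange | 1200.00 | 90.00 | 226.00 | 108000.00 | 271200.00
Σ | 8800.00 |  |  | 792000.00 | 787200.00
X̄ = 792000.00 / 8800.00 = 90.00 cm
Ȳ = 787200.00 / 8800.00 = 89.45 cm

X̄ = 90.00 cm, Ȳ = 89.45 cm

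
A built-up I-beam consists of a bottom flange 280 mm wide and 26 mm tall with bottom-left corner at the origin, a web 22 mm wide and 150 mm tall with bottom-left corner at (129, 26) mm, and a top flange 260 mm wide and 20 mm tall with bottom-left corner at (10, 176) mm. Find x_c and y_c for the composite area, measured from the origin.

bottom flange: A = 280 × 26 = 7280.00, centroid at (140.00, 13.00).
web: A = 22 × 150 = 3300.00, centroid at (140.00, 101.00).
top flange: A = 260 × 20 = 5200.00, centroid at (140.00, 186.00).
ΣA = 15780.00 mm², ΣAx_c = 2209200.00 mm³, ΣAy_c = 1395140.00 mm³.
x_c = 2209200.00/15780.00 = 140.00 mm; y_c = 1395140.00/15780.00 = 88.41 mm.

x_c = 140.00 mm, y_c = 88.41 mm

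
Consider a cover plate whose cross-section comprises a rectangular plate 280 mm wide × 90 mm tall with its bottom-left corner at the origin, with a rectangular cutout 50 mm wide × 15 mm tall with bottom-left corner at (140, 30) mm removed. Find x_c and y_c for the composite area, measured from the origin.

plate: A = 280 × 90 = 25200.00, centroid at (140.00, 45.00).
hole: A = −(50 × 15) = -750.00, centroid at (165.00, 37.50).
ΣA = 24450.00 mm², ΣAx_c = 3404250.00 mm³, ΣAy_c = 1105875.00 mm³.
x_c = 3404250.00/24450.00 = 139.23 mm; y_c = 1105875.00/24450.00 = 45.23 mm.

x_c = 139.23 mm, y_c = 45.23 mm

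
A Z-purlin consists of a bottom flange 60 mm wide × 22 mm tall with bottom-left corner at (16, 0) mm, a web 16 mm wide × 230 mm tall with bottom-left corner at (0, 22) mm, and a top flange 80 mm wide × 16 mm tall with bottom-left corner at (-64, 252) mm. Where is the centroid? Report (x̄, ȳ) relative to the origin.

x̄ = 9.46 mm, ȳ = 135.59 mm

bottom flange: A = 60 × 22 = 1320.00, centroid at (46.00, 11.00).
web: A = 16 × 230 = 3680.00, centroid at (8.00, 137.00).
top flange: A = 80 × 16 = 1280.00, centroid at (-24.00, 260.00).
ΣA = 6280.00 mm², ΣAx̄ = 59440.00 mm³, ΣAȳ = 851480.00 mm³.
x̄ = 59440.00/6280.00 = 9.46 mm; ȳ = 851480.00/6280.00 = 135.59 mm.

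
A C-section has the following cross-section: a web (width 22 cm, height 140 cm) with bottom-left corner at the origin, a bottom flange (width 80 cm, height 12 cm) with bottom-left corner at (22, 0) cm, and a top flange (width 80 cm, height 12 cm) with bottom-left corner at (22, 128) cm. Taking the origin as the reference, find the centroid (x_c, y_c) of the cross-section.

web: A = 22 × 140 = 3080.00, centroid at (11.00, 70.00).
bottom flange: A = 80 × 12 = 960.00, centroid at (62.00, 6.00).
top flange: A = 80 × 12 = 960.00, centroid at (62.00, 134.00).
ΣA = 5000.00 cm²
ΣAx_c = (3080.00)(11.00) + (960.00)(62.00) + (960.00)(62.00) = 152920.00 cm³
ΣAy_c = (3080.00)(70.00) + (960.00)(6.00) + (960.00)(134.00) = 350000.00 cm³
x_c = 152920.00 / 5000.00 = 30.58 cm
y_c = 350000.00 / 5000.00 = 70.00 cm

x_c = 30.58 cm, y_c = 70.00 cm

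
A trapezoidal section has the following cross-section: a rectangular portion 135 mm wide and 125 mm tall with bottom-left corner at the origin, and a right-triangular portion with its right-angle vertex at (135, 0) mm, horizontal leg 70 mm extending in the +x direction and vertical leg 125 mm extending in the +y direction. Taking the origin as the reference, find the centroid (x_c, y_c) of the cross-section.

x_c = 86.20 mm, y_c = 58.21 mm

rectangular portion: A = 135 × 125 = 16875.00, centroid at (67.50, 62.50).
triangular portion: A = ½·70·125 = 4375.00, centroid at (158.33, 41.67).
ΣA = 21250.00 mm², ΣAx_c = 1831770.83 mm³, ΣAy_c = 1236979.17 mm³.
x_c = 1831770.83/21250.00 = 86.20 mm; y_c = 1236979.17/21250.00 = 58.21 mm.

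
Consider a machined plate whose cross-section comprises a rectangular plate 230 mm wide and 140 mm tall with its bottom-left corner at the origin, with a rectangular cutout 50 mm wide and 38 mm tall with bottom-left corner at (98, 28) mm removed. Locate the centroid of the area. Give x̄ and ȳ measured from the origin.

x̄ = 114.50 mm, ȳ = 71.44 mm

plate: A = 230 × 140 = 32200.00, centroid at (115.00, 70.00).
hole: A = −(50 × 38) = -1900.00, centroid at (123.00, 47.00).
ΣA = 30300.00 mm², ΣAx̄ = 3469300.00 mm³, ΣAȳ = 2164700.00 mm³.
x̄ = 3469300.00/30300.00 = 114.50 mm; ȳ = 2164700.00/30300.00 = 71.44 mm.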